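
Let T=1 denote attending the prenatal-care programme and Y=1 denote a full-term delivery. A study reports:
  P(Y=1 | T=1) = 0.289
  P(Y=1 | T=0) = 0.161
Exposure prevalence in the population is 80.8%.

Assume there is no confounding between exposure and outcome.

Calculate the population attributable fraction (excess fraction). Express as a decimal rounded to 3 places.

PAF ≈ 0.391

Let p₁ = 0.289, p₀ = 0.161.
Overall risk P(Y=1) = π·p₁ + (1−π)·p₀ = 0.808×0.289 + 0.192×0.161 = 0.26442.
Under exogeneity, PAF = [P(Y=1) − p₀] / P(Y=1).
PAF = (0.26442 − 0.161) / 0.26442 ≈ 0.3911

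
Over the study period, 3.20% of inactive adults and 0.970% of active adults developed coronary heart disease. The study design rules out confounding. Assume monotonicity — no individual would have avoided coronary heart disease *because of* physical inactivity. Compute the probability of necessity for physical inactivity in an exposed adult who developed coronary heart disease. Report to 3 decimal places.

PN ≈ 0.697

p₁ = 0.032, p₀ = 0.0097.
Under exogeneity and monotonicity, PN = (p₁ − p₀) / p₁.
PN = (0.032 − 0.0097) / 0.032 = 0.0223 / 0.032 ≈ 0.6969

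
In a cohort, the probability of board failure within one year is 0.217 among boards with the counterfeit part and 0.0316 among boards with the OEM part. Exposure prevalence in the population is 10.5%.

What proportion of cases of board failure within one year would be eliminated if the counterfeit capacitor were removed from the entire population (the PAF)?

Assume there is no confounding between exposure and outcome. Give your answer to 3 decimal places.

PAF ≈ 0.381

Let p₁ = 0.217, p₀ = 0.0316.
Overall risk P(Y=1) = π·p₁ + (1−π)·p₀ = 0.105×0.217 + 0.895×0.0316 = 0.051067.
Under exogeneity, PAF = [P(Y=1) − p₀] / P(Y=1).
PAF = (0.051067 − 0.0316) / 0.051067 ≈ 0.3812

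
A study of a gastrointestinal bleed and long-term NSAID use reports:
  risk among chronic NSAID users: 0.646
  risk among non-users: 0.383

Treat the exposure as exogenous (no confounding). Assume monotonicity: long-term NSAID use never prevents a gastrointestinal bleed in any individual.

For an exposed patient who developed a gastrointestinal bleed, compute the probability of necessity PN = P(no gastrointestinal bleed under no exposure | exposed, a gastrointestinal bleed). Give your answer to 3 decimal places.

PN ≈ 0.407

Let p₁ = 0.646, p₀ = 0.383.
Under exogeneity and monotonicity, PN = (p₁ − p₀) / p₁.
PN = (0.646 − 0.383) / 0.646 = 0.263 / 0.646 ≈ 0.4071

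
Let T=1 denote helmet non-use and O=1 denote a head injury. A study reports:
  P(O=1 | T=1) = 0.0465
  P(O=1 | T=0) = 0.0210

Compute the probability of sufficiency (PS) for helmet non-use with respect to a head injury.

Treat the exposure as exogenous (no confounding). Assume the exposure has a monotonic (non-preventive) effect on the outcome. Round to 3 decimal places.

Let p₁ = 0.0465, p₀ = 0.021.
Under exogeneity and monotonicity, PS = (p₁ − p₀) / (1 − p₀).
PS = (0.0465 − 0.021) / (1 − 0.021) = 0.0255 / 0.979 ≈ 0.0260

PS ≈ 0.026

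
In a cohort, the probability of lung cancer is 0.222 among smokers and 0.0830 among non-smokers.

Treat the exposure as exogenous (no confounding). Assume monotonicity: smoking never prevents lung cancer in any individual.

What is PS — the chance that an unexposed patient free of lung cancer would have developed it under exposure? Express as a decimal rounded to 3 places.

PS ≈ 0.152

Let p₁ = 0.222, p₀ = 0.083.
Under exogeneity and monotonicity, PS = (p₁ − p₀) / (1 − p₀).
PS = (0.222 − 0.083) / (1 − 0.083) = 0.139 / 0.917 ≈ 0.1516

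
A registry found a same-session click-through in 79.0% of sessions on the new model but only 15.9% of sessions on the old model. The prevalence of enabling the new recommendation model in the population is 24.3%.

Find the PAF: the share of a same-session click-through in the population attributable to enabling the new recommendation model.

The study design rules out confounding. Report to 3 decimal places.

PAF ≈ 0.491

p₁ = 0.79, p₀ = 0.159.
Overall risk P(Y=1) = π·p₁ + (1−π)·p₀ = 0.243×0.79 + 0.757×0.159 = 0.31233.
Under exogeneity, PAF = [P(Y=1) − p₀] / P(Y=1).
PAF = (0.31233 − 0.159) / 0.31233 ≈ 0.4909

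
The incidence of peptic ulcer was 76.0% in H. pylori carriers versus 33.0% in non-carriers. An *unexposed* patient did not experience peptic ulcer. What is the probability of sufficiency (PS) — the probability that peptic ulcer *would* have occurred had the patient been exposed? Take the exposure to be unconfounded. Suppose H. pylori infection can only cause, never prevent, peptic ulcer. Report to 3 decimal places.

p₁ = 0.76, p₀ = 0.33.
Under exogeneity and monotonicity, PS = (p₁ − p₀) / (1 − p₀).
PS = (0.76 − 0.33) / (1 − 0.33) = 0.43 / 0.67 ≈ 0.6418

PS ≈ 0.642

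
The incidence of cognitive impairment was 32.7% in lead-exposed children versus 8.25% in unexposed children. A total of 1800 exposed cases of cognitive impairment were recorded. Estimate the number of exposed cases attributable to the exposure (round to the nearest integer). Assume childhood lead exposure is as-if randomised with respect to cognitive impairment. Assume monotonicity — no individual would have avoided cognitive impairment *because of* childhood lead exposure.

p₁ = 0.327, p₀ = 0.0825.
PN = (p₁ − p₀)/p₁ = (0.327 − 0.0825) / 0.327 ≈ 0.74771.
Attributable cases ≈ PN × (exposed cases) = 0.74771 × 1800 ≈ 1345.87.

about 1346 cases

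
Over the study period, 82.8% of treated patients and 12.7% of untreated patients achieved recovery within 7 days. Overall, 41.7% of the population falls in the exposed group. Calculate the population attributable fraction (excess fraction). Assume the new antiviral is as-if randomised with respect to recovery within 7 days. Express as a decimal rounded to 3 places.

PAF ≈ 0.697

p₁ = 0.828, p₀ = 0.127.
Overall risk P(Y=1) = π·p₁ + (1−π)·p₀ = 0.417×0.828 + 0.583×0.127 = 0.41932.
Under exogeneity, PAF = [P(Y=1) − p₀] / P(Y=1).
PAF = (0.41932 − 0.127) / 0.41932 ≈ 0.6971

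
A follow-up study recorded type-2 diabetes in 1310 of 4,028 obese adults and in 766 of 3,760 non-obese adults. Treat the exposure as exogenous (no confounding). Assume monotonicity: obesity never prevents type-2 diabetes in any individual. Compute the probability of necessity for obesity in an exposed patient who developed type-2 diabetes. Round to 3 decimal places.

PN ≈ 0.374

p₁ = P(outcome | exposed) = 1310/4028 = 0.32522
p₀ = P(outcome | unexposed) = 766/3760 = 0.20372
Under exogeneity and monotonicity, PN = (p₁ − p₀) / p₁.
PN = (0.32522 − 0.20372) / 0.32522 = 0.1215 / 0.32522 ≈ 0.3736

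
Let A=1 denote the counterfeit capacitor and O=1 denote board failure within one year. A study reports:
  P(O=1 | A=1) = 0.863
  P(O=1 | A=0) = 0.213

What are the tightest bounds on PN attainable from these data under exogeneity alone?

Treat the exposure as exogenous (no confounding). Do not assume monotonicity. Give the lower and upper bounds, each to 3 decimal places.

Let p₁ = 0.863, p₀ = 0.213.
Under exogeneity alone the bounds on PN are max{0,(p₁−p₀)/p₁} ≤ PN ≤ min{1,(1−p₀)/p₁}.
  lower = (p₁ − p₀)/p₁ = 0.65 / 0.863 ≈ 0.7532
  upper = min{1, (1 − p₀)/p₁} = 0.787 / 0.863 ≈ 0.9119

0.753 ≤ PN ≤ 0.912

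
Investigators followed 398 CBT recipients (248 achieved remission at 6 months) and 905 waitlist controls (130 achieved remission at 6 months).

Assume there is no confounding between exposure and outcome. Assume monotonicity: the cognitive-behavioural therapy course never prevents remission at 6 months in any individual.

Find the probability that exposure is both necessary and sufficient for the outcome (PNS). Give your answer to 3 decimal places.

p₁ = P(outcome | exposed) = 248/398 = 0.62312
p₀ = P(outcome | unexposed) = 130/905 = 0.14365
Under exogeneity and monotonicity, PNS = p₁ − p₀.
PNS = 0.62312 − 0.14365 = 0.47947

PNS ≈ 0.479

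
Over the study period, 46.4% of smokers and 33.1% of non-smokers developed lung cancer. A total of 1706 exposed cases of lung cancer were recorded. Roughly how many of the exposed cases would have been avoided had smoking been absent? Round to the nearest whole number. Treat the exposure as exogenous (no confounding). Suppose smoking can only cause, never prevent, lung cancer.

p₁ = 0.464, p₀ = 0.331.
PN = (p₁ − p₀)/p₁ = (0.464 − 0.331) / 0.464 ≈ 0.28664.
Attributable cases ≈ PN × (exposed cases) = 0.28664 × 1706 ≈ 489.00.

about 489 cases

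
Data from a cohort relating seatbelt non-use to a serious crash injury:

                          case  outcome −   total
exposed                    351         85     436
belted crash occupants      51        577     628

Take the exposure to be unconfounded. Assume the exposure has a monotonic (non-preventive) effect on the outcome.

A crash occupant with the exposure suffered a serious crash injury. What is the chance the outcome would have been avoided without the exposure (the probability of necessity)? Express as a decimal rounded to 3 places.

PN ≈ 0.899

p₁ = P(outcome | exposed) = 351/436 = 0.80505
p₀ = P(outcome | unexposed) = 51/628 = 0.08121
Under exogeneity and monotonicity, PN = (p₁ − p₀)/p₁.
PN = (0.80505 − 0.08121) / 0.80505 ≈ 0.8991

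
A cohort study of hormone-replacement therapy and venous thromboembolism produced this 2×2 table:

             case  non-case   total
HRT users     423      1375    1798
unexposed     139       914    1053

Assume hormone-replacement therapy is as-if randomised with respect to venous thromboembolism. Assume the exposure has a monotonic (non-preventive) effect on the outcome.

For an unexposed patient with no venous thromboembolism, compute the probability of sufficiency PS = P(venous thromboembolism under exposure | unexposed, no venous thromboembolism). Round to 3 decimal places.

PS ≈ 0.119

p₁ = P(outcome | exposed) = 423/1798 = 0.23526
p₀ = P(outcome | unexposed) = 139/1053 = 0.132
Under exogeneity and monotonicity, PS = (p₁ − p₀)/(1 − p₀).
PS = (0.23526 − 0.132) / 0.868 ≈ 0.1190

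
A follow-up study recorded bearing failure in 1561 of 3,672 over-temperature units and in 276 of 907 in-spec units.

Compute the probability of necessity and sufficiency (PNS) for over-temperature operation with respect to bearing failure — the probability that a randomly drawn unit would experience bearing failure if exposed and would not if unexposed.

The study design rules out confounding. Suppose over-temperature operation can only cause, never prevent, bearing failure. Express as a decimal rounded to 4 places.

p₁ = P(outcome | exposed) = 1561/3672 = 0.42511
p₀ = P(outcome | unexposed) = 276/907 = 0.3043
Under exogeneity and monotonicity, PNS = p₁ − p₀.
PNS = 0.42511 − 0.3043 = 0.12081

PNS ≈ 0.1208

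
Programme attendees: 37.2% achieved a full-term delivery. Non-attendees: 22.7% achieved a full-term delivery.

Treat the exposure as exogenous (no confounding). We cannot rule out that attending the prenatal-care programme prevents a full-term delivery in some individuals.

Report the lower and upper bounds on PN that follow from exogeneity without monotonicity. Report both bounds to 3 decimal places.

0.390 ≤ PN ≤ 1.000

p₁ = 0.372, p₀ = 0.227.
Under exogeneity alone the bounds on PN are max{0,(p₁−p₀)/p₁} ≤ PN ≤ min{1,(1−p₀)/p₁}.
  lower = (p₁ − p₀)/p₁ = 0.145 / 0.372 ≈ 0.3898
  upper = min{1, (1 − p₀)/p₁} = 0.773 / 0.372 ≈ 2.0780 → capped at 1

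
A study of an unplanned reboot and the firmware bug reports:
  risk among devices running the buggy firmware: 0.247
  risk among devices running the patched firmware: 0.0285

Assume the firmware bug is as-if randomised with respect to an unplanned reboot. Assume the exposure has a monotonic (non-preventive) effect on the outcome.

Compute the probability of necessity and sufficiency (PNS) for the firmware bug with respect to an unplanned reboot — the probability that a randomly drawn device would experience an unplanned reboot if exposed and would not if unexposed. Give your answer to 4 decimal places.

Let p₁ = 0.247, p₀ = 0.0285.
Under exogeneity and monotonicity, PNS = p₁ − p₀.
PNS = 0.247 − 0.0285 = 0.2185

PNS ≈ 0.2185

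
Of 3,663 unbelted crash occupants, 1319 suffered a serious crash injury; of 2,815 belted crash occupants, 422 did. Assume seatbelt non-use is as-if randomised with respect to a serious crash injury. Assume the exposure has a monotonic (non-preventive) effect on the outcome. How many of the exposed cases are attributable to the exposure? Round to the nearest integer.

about 770 cases

p₁ = P(outcome | exposed) = 1319/3663 = 0.36009
p₀ = P(outcome | unexposed) = 422/2815 = 0.14991
PN = (p₁ − p₀)/p₁ = (0.36009 − 0.14991) / 0.36009 ≈ 0.58368.
Attributable cases ≈ PN × (exposed cases) = 0.58368 × 1319 ≈ 769.88.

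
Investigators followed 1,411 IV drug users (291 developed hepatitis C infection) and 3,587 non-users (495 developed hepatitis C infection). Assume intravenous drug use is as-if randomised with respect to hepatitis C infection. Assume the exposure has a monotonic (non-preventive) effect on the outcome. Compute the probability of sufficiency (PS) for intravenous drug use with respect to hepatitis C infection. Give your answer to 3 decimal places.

PS ≈ 0.079

p₁ = P(outcome | exposed) = 291/1411 = 0.20624
p₀ = P(outcome | unexposed) = 495/3587 = 0.138
Under exogeneity and monotonicity, PS = (p₁ − p₀) / (1 − p₀).
PS = (0.20624 − 0.138) / (1 − 0.138) = 0.068238 / 0.862 ≈ 0.0792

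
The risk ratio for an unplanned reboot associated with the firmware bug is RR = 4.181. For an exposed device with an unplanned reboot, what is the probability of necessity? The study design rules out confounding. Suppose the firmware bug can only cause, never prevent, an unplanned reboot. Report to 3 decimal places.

PN ≈ 0.761

Under exogeneity and monotonicity, PN = (RR − 1) / RR = 1 − 1/RR.
PN = (4.181 − 1) / 4.181 = 3.181 / 4.181 ≈ 0.7608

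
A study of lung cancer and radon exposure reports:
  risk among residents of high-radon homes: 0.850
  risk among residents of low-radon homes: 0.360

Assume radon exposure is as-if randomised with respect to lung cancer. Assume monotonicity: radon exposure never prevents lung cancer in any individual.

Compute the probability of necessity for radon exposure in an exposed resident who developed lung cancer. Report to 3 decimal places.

Let p₁ = 0.85, p₀ = 0.36.
Under exogeneity and monotonicity, PN = (p₁ − p₀) / p₁.
PN = (0.85 − 0.36) / 0.85 = 0.49 / 0.85 ≈ 0.5765

PN ≈ 0.576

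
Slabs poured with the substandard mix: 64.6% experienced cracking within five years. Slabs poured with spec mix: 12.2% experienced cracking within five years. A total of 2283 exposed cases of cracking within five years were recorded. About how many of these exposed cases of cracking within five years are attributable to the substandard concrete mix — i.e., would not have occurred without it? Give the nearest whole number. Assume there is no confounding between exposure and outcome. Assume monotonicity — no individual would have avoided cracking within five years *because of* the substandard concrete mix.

p₁ = 0.646, p₀ = 0.122.
PN = (p₁ − p₀)/p₁ = (0.646 − 0.122) / 0.646 ≈ 0.81115.
Attributable cases ≈ PN × (exposed cases) = 0.81115 × 2283 ≈ 1851.85.

about 1852 cases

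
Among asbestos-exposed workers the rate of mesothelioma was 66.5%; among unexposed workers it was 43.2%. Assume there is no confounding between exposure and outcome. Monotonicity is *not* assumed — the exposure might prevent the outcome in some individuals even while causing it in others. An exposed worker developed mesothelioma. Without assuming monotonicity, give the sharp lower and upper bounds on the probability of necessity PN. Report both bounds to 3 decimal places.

0.350 ≤ PN ≤ 0.854

p₁ = 0.665, p₀ = 0.432.
Under exogeneity alone the bounds on PN are max{0,(p₁−p₀)/p₁} ≤ PN ≤ min{1,(1−p₀)/p₁}.
  lower = (p₁ − p₀)/p₁ = 0.233 / 0.665 ≈ 0.3504
  upper = min{1, (1 − p₀)/p₁} = 0.568 / 0.665 ≈ 0.8541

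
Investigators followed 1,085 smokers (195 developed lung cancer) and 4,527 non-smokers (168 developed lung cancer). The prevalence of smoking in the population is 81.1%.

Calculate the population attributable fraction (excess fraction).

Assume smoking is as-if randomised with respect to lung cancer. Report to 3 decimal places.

PAF ≈ 0.757

p₁ = P(outcome | exposed) = 195/1085 = 0.17972
p₀ = P(outcome | unexposed) = 168/4527 = 0.037111
Overall risk P(Y=1) = π·p₁ + (1−π)·p₀ = 0.811×0.17972 + 0.189×0.037111 = 0.15277.
Under exogeneity, PAF = [P(Y=1) − p₀] / P(Y=1).
PAF = (0.15277 − 0.037111) / 0.15277 ≈ 0.7571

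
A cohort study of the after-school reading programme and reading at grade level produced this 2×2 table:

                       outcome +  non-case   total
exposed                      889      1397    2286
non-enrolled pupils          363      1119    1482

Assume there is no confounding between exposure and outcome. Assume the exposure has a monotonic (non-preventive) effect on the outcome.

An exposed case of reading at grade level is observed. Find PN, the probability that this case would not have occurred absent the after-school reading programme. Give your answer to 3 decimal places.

PN ≈ 0.370

p₁ = P(outcome | exposed) = 889/2286 = 0.38889
p₀ = P(outcome | unexposed) = 363/1482 = 0.24494
Under exogeneity and monotonicity, PN = (p₁ − p₀) / p₁.
PN = (0.38889 − 0.24494) / 0.38889 = 0.14395 / 0.38889 ≈ 0.3702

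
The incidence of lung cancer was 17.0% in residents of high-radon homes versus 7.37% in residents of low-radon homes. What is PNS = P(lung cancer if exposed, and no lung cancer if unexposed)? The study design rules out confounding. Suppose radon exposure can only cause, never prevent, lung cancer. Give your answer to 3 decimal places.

p₁ = 0.17, p₀ = 0.0737.
Under exogeneity and monotonicity, PNS = p₁ − p₀.
PNS = 0.17 − 0.0737 = 0.0963

PNS ≈ 0.096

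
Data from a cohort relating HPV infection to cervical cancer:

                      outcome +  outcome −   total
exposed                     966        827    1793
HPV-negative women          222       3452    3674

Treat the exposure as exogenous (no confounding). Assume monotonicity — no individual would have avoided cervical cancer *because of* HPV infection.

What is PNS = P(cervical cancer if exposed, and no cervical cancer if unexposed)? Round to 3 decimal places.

p₁ = P(outcome | exposed) = 966/1793 = 0.53876
p₀ = P(outcome | unexposed) = 222/3674 = 0.060425
Under exogeneity and monotonicity, PNS = p₁ − p₀.
PNS = 0.53876 − 0.060425 = 0.47834

PNS ≈ 0.478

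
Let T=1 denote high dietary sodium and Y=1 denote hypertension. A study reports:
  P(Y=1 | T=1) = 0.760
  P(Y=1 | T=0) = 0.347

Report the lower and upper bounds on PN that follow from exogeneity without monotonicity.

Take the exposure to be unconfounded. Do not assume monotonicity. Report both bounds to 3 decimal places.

Let p₁ = 0.76, p₀ = 0.347.
Under exogeneity alone the bounds on PN are max{0,(p₁−p₀)/p₁} ≤ PN ≤ min{1,(1−p₀)/p₁}.
  lower = (p₁ − p₀)/p₁ = 0.413 / 0.76 ≈ 0.5434
  upper = min{1, (1 − p₀)/p₁} = 0.653 / 0.76 ≈ 0.8592

0.543 ≤ PN ≤ 0.859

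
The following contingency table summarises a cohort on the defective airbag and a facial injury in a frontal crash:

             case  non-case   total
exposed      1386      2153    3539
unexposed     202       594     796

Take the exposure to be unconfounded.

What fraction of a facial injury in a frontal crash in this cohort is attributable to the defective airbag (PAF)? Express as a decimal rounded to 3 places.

p₁ = P(outcome | exposed) = 1386/3539 = 0.39164
p₀ = P(outcome | unexposed) = 202/796 = 0.25377
Exposure prevalence π = 3539/4335 = 0.81638; overall risk P(Y=1) = 0.36632.
Under exogeneity, PAF = [P(Y=1) − p₀]/P(Y=1).
PAF = (0.36632 − 0.25377) / 0.36632 ≈ 0.3072

PAF ≈ 0.307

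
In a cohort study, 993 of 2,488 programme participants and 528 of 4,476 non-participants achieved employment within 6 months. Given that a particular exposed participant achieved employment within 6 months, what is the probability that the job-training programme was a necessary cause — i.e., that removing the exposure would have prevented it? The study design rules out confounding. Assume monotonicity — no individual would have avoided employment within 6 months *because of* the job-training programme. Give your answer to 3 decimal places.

p₁ = P(outcome | exposed) = 993/2488 = 0.39912
p₀ = P(outcome | unexposed) = 528/4476 = 0.11796
Under exogeneity and monotonicity, PN = (p₁ − p₀) / p₁.
PN = (0.39912 − 0.11796) / 0.39912 = 0.28115 / 0.39912 ≈ 0.7044

PN ≈ 0.704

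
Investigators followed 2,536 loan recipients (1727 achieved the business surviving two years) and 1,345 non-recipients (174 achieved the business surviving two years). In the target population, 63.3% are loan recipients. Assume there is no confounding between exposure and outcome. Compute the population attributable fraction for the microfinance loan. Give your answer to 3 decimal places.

p₁ = P(outcome | exposed) = 1727/2536 = 0.68099
p₀ = P(outcome | unexposed) = 174/1345 = 0.12937
Overall risk P(Y=1) = π·p₁ + (1−π)·p₀ = 0.633×0.68099 + 0.367×0.12937 = 0.47855.
Under exogeneity, PAF = [P(Y=1) − p₀] / P(Y=1).
PAF = (0.47855 − 0.12937) / 0.47855 ≈ 0.7297

PAF ≈ 0.730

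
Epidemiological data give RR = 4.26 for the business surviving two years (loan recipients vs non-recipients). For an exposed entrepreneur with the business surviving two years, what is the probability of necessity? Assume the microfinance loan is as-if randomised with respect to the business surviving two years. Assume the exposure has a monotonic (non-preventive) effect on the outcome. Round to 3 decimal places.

PN ≈ 0.765

Under exogeneity and monotonicity, PN = (RR − 1) / RR = 1 − 1/RR.
PN = (4.26 − 1) / 4.26 = 3.26 / 4.26 ≈ 0.7653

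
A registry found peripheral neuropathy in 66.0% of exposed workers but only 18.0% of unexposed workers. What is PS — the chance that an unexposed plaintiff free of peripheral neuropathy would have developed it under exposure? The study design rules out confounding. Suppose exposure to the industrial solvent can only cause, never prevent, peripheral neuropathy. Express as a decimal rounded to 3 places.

PS ≈ 0.585

p₁ = 0.66, p₀ = 0.18.
Under exogeneity and monotonicity, PS = (p₁ − p₀) / (1 − p₀).
PS = (0.66 − 0.18) / (1 − 0.18) = 0.48 / 0.82 ≈ 0.5854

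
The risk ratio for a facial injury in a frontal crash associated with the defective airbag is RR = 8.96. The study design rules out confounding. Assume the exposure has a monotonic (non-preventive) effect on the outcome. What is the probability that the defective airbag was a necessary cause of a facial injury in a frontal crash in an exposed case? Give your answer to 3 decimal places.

PN ≈ 0.888

Under exogeneity and monotonicity, PN = (RR − 1) / RR = 1 − 1/RR.
PN = (8.96 − 1) / 8.96 = 7.96 / 8.96 ≈ 0.8884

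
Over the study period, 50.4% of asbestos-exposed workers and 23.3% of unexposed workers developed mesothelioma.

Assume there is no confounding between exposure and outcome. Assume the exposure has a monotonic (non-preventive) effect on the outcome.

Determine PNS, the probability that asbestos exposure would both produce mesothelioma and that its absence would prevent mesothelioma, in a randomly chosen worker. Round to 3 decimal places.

p₁ = 0.504, p₀ = 0.233.
Under exogeneity and monotonicity, PNS = p₁ − p₀.
PNS = 0.504 − 0.233 = 0.271

PNS ≈ 0.271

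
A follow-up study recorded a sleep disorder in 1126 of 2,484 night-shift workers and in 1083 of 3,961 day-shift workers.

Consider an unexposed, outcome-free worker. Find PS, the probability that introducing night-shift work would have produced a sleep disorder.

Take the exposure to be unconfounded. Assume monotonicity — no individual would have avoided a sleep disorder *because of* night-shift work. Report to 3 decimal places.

p₁ = P(outcome | exposed) = 1126/2484 = 0.4533
p₀ = P(outcome | unexposed) = 1083/3961 = 0.27342
Under exogeneity and monotonicity, PS = (p₁ − p₀) / (1 − p₀).
PS = (0.4533 − 0.27342) / (1 − 0.27342) = 0.17989 / 0.72658 ≈ 0.2476

PS ≈ 0.248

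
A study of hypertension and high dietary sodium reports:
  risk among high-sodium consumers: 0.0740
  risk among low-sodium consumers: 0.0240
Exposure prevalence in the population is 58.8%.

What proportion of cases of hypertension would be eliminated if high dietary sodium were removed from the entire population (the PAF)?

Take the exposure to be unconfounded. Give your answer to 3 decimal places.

PAF ≈ 0.551

Let p₁ = 0.074, p₀ = 0.024.
Overall risk P(Y=1) = π·p₁ + (1−π)·p₀ = 0.588×0.074 + 0.412×0.024 = 0.0534.
Under exogeneity, PAF = [P(Y=1) − p₀] / P(Y=1).
PAF = (0.0534 − 0.024) / 0.0534 ≈ 0.5506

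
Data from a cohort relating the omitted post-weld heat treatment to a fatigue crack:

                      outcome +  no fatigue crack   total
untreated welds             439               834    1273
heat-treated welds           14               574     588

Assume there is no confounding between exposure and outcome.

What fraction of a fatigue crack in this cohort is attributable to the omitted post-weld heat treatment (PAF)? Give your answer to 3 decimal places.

PAF ≈ 0.902

p₁ = P(outcome | exposed) = 439/1273 = 0.34485
p₀ = P(outcome | unexposed) = 14/588 = 0.02381
Exposure prevalence π = 1273/1861 = 0.68404; overall risk P(Y=1) = 0.24342.
Under exogeneity, PAF = [P(Y=1) − p₀]/P(Y=1).
PAF = (0.24342 − 0.02381) / 0.24342 ≈ 0.9022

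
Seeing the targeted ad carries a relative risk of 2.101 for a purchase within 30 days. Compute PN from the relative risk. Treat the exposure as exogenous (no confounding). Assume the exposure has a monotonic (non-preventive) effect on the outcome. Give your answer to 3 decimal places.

Under exogeneity and monotonicity, PN = (RR − 1) / RR = 1 − 1/RR.
PN = (2.101 − 1) / 2.101 = 1.101 / 2.101 ≈ 0.5240

PN ≈ 0.524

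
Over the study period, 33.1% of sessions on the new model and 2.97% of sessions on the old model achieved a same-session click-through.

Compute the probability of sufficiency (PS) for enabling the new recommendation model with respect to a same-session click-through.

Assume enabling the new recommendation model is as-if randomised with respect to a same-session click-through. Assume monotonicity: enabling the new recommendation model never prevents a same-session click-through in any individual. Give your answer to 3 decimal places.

PS ≈ 0.311

p₁ = 0.331, p₀ = 0.0297.
Under exogeneity and monotonicity, PS = (p₁ − p₀) / (1 − p₀).
PS = (0.331 − 0.0297) / (1 − 0.0297) = 0.3013 / 0.9703 ≈ 0.3105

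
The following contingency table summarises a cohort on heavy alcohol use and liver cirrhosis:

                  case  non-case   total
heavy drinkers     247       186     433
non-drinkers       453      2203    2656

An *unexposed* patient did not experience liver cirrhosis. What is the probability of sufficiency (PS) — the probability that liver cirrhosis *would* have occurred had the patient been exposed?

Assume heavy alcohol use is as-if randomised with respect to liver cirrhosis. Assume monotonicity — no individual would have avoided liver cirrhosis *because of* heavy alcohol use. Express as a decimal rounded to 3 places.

p₁ = P(outcome | exposed) = 247/433 = 0.57044
p₀ = P(outcome | unexposed) = 453/2656 = 0.17056
Under exogeneity and monotonicity, PS = (p₁ − p₀)/(1 − p₀).
PS = (0.57044 − 0.17056) / 0.82944 ≈ 0.4821

PS ≈ 0.482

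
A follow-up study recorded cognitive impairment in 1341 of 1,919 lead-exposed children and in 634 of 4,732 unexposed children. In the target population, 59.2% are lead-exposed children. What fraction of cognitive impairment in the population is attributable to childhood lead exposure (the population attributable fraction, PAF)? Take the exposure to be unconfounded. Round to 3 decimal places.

p₁ = P(outcome | exposed) = 1341/1919 = 0.6988
p₀ = P(outcome | unexposed) = 634/4732 = 0.13398
Overall risk P(Y=1) = π·p₁ + (1−π)·p₀ = 0.592×0.6988 + 0.408×0.13398 = 0.46835.
Under exogeneity, PAF = [P(Y=1) − p₀] / P(Y=1).
PAF = (0.46835 − 0.13398) / 0.46835 ≈ 0.7139

PAF ≈ 0.714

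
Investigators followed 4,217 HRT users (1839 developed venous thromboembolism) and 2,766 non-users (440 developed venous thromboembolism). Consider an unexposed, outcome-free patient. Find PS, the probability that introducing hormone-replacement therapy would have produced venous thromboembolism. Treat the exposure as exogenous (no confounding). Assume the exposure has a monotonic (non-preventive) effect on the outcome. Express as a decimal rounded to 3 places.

p₁ = P(outcome | exposed) = 1839/4217 = 0.43609
p₀ = P(outcome | unexposed) = 440/2766 = 0.15907
Under exogeneity and monotonicity, PS = (p₁ − p₀) / (1 − p₀).
PS = (0.43609 − 0.15907) / (1 − 0.15907) = 0.27702 / 0.84093 ≈ 0.3294

PS ≈ 0.329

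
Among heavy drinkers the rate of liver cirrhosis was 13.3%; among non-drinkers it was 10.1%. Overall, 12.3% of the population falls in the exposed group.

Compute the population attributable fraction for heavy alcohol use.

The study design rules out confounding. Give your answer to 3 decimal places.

PAF ≈ 0.038

p₁ = 0.133, p₀ = 0.101.
Overall risk P(Y=1) = π·p₁ + (1−π)·p₀ = 0.123×0.133 + 0.877×0.101 = 0.10494.
Under exogeneity, PAF = [P(Y=1) − p₀] / P(Y=1).
PAF = (0.10494 − 0.101) / 0.10494 ≈ 0.0375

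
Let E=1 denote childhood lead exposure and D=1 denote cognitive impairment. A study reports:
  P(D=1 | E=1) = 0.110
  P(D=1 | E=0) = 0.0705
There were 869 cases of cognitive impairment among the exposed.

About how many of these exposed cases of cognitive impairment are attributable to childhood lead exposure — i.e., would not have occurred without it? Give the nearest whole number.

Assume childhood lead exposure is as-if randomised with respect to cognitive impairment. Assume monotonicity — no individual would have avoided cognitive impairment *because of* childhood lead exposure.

Let p₁ = 0.11, p₀ = 0.0705.
PN = (p₁ − p₀)/p₁ = (0.11 − 0.0705) / 0.11 ≈ 0.35909.
Attributable cases ≈ PN × (exposed cases) = 0.35909 × 869 ≈ 312.05.

about 312 cases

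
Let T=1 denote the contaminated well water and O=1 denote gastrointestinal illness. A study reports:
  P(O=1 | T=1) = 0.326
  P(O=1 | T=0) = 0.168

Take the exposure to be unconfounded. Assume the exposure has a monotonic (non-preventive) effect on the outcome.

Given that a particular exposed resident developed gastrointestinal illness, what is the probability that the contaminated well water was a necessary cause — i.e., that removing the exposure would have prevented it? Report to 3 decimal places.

PN ≈ 0.485

Let p₁ = 0.326, p₀ = 0.168.
Under exogeneity and monotonicity, PN = (p₁ − p₀) / p₁.
PN = (0.326 − 0.168) / 0.326 = 0.158 / 0.326 ≈ 0.4847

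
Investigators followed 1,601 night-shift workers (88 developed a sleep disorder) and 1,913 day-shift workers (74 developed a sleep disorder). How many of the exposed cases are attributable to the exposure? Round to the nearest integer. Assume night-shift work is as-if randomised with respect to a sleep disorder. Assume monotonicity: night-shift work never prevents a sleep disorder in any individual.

p₁ = P(outcome | exposed) = 88/1601 = 0.054966
p₀ = P(outcome | unexposed) = 74/1913 = 0.038683
PN = (p₁ − p₀)/p₁ = (0.054966 − 0.038683) / 0.054966 ≈ 0.29624.
Attributable cases ≈ PN × (exposed cases) = 0.29624 × 88 ≈ 26.07.

about 26 cases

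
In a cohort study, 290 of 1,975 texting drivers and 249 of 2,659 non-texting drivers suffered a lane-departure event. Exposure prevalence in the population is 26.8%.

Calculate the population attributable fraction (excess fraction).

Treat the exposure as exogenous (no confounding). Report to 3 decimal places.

p₁ = P(outcome | exposed) = 290/1975 = 0.14684
p₀ = P(outcome | unexposed) = 249/2659 = 0.093644
Overall risk P(Y=1) = π·p₁ + (1−π)·p₀ = 0.268×0.14684 + 0.732×0.093644 = 0.1079.
Under exogeneity, PAF = [P(Y=1) − p₀] / P(Y=1).
PAF = (0.1079 − 0.093644) / 0.1079 ≈ 0.1321

PAF ≈ 0.132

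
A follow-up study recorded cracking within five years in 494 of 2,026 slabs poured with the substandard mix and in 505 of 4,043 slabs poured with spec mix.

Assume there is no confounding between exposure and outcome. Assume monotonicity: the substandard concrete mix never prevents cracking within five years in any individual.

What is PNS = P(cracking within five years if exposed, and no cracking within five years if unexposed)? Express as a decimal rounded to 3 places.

PNS ≈ 0.119

p₁ = P(outcome | exposed) = 494/2026 = 0.24383
p₀ = P(outcome | unexposed) = 505/4043 = 0.12491
Under exogeneity and monotonicity, PNS = p₁ − p₀.
PNS = 0.24383 − 0.12491 = 0.11892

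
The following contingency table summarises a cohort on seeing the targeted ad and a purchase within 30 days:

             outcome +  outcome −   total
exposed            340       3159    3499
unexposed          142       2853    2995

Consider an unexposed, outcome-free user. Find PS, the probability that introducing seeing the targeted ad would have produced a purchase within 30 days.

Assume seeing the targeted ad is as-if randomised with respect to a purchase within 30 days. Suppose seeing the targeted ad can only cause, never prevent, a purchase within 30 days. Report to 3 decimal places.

PS ≈ 0.052

p₁ = P(outcome | exposed) = 340/3499 = 0.097171
p₀ = P(outcome | unexposed) = 142/2995 = 0.047412
Under exogeneity and monotonicity, PS = (p₁ − p₀)/(1 − p₀).
PS = (0.097171 − 0.047412) / 0.95259 ≈ 0.0522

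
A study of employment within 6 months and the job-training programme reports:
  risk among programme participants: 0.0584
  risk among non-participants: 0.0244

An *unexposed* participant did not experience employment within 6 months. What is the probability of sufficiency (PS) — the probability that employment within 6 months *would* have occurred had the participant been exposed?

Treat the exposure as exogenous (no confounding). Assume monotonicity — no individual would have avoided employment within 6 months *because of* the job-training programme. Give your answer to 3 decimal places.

PS ≈ 0.035

Let p₁ = 0.0584, p₀ = 0.0244.
Under exogeneity and monotonicity, PS = (p₁ − p₀) / (1 − p₀).
PS = (0.0584 − 0.0244) / (1 − 0.0244) = 0.034 / 0.9756 ≈ 0.0349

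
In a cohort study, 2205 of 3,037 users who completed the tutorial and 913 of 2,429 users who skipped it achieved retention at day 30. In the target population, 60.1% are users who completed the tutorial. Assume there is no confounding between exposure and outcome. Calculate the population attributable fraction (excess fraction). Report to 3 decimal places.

PAF ≈ 0.359

p₁ = P(outcome | exposed) = 2205/3037 = 0.72605
p₀ = P(outcome | unexposed) = 913/2429 = 0.37587
Overall risk P(Y=1) = π·p₁ + (1−π)·p₀ = 0.601×0.72605 + 0.399×0.37587 = 0.58633.
Under exogeneity, PAF = [P(Y=1) − p₀] / P(Y=1).
PAF = (0.58633 − 0.37587) / 0.58633 ≈ 0.3589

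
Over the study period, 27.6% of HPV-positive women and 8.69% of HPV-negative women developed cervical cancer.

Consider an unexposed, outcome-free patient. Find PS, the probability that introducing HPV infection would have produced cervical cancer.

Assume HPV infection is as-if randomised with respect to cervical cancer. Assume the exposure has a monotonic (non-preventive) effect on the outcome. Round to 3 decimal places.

p₁ = 0.276, p₀ = 0.0869.
Under exogeneity and monotonicity, PS = (p₁ − p₀) / (1 − p₀).
PS = (0.276 − 0.0869) / (1 − 0.0869) = 0.1891 / 0.9131 ≈ 0.2071

PS ≈ 0.207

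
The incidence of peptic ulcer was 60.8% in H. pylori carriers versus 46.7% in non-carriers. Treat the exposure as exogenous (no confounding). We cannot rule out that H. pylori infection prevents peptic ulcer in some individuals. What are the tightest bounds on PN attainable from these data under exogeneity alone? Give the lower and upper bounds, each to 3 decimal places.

0.232 ≤ PN ≤ 0.877

p₁ = 0.608, p₀ = 0.467.
Under exogeneity alone the bounds on PN are max{0,(p₁−p₀)/p₁} ≤ PN ≤ min{1,(1−p₀)/p₁}.
  lower = (p₁ − p₀)/p₁ = 0.141 / 0.608 ≈ 0.2319
  upper = min{1, (1 − p₀)/p₁} = 0.533 / 0.608 ≈ 0.8766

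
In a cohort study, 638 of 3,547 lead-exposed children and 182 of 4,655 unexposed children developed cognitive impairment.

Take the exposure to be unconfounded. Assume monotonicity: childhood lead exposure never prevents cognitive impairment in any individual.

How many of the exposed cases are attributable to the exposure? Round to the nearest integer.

p₁ = P(outcome | exposed) = 638/3547 = 0.17987
p₀ = P(outcome | unexposed) = 182/4655 = 0.039098
PN = (p₁ − p₀)/p₁ = (0.17987 − 0.039098) / 0.17987 ≈ 0.78263.
Attributable cases ≈ PN × (exposed cases) = 0.78263 × 638 ≈ 499.32.

about 499 cases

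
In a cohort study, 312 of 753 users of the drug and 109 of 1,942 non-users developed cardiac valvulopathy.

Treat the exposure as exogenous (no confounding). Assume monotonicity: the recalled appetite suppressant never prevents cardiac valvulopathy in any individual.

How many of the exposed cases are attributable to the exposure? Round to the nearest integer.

p₁ = P(outcome | exposed) = 312/753 = 0.41434
p₀ = P(outcome | unexposed) = 109/1942 = 0.056128
PN = (p₁ − p₀)/p₁ = (0.41434 − 0.056128) / 0.41434 ≈ 0.86454.
Attributable cases ≈ PN × (exposed cases) = 0.86454 × 312 ≈ 269.74.

about 270 cases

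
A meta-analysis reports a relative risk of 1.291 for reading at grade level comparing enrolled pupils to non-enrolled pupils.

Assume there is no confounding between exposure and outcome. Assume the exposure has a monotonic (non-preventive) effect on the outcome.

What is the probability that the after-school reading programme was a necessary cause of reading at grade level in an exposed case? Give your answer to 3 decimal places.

PN ≈ 0.225

Under exogeneity and monotonicity, PN = (RR − 1) / RR = 1 − 1/RR.
PN = (1.291 − 1) / 1.291 = 0.291 / 1.291 ≈ 0.2254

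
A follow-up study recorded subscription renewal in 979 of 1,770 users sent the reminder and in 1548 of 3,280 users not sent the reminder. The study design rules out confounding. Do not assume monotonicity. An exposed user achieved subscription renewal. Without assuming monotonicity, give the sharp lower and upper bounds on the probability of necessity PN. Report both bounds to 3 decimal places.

p₁ = P(outcome | exposed) = 979/1770 = 0.55311
p₀ = P(outcome | unexposed) = 1548/3280 = 0.47195
Under exogeneity alone the bounds on PN are max{0,(p₁−p₀)/p₁} ≤ PN ≤ min{1,(1−p₀)/p₁}.
  lower = (p₁ − p₀)/p₁ = 0.081156 / 0.55311 ≈ 0.1467
  upper = min{1, (1 − p₀)/p₁} = 0.52805 / 0.55311 ≈ 0.9547

0.147 ≤ PN ≤ 0.955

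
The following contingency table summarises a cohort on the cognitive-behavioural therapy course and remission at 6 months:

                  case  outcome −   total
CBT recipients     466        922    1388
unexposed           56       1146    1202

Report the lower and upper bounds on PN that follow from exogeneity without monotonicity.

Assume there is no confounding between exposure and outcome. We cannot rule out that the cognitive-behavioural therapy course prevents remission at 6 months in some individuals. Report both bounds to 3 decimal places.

0.861 ≤ PN ≤ 1.000

p₁ = P(outcome | exposed) = 466/1388 = 0.33573
p₀ = P(outcome | unexposed) = 56/1202 = 0.046589
Under exogeneity alone the bounds on PN are max{0,(p₁−p₀)/p₁} ≤ PN ≤ min{1,(1−p₀)/p₁}.
  lower = (p₁ − p₀)/p₁ = 0.28915 / 0.33573 ≈ 0.8612
  upper = min{1, (1 − p₀)/p₁} = 0.95341 / 0.33573 ≈ 2.8398 → capped at 1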